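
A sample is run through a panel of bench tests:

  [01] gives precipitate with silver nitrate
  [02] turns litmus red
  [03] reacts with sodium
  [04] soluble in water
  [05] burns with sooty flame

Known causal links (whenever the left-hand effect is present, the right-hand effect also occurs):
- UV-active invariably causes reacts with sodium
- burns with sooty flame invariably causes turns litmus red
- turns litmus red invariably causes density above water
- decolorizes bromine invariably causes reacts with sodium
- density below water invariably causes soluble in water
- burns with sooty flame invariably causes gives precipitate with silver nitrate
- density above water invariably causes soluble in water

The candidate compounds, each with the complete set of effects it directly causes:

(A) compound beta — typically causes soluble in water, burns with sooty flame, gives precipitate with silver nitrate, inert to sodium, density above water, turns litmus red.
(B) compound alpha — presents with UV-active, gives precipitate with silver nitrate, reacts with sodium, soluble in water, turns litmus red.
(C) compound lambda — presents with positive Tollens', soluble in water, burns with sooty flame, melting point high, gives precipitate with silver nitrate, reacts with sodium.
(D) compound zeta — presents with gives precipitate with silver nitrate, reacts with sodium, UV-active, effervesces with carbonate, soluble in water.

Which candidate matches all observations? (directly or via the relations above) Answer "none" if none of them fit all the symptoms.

C

Checking each candidate against the observations:
(A) compound beta — gives precipitate with silver nitrate yes; turns litmus red yes; reacts with sodium NO; soluble in water yes; burns with sooty flame yes
(B) compound alpha — gives precipitate with silver nitrate yes; turns litmus red yes; reacts with sodium yes; soluble in water yes; burns with sooty flame NO
(C) compound lambda — accounts for every observation (turns litmus red through burns with sooty flame → turns litmus red)
(D) compound zeta — gives precipitate with silver nitrate yes; turns litmus red NO; reacts with sodium yes; soluble in water yes; burns with sooty flame NO
Only (C) is consistent with every observation.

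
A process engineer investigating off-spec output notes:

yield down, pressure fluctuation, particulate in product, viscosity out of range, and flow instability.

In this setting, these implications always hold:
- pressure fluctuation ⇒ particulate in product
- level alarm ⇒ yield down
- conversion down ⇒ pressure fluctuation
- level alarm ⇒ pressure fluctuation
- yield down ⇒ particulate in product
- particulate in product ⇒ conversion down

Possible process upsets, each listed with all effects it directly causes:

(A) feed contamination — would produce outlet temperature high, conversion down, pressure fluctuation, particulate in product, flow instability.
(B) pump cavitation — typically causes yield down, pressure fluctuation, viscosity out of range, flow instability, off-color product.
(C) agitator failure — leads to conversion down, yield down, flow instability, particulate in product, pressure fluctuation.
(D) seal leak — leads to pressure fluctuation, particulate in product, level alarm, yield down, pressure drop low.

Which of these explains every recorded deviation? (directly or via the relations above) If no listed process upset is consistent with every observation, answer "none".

Testing each hypothesis:
(A) feed contamination — yield down -; pressure fluctuation +; particulate in product +; viscosity out of range -; flow instability +
(B) pump cavitation — accounts for every observation (particulate in product through yield down → particulate in product)
(C) agitator failure — does not account for viscosity out of range
(D) seal leak — yield down +; pressure fluctuation +; particulate in product +; viscosity out of range -; flow instability -
Only (B) is consistent with every observation.

B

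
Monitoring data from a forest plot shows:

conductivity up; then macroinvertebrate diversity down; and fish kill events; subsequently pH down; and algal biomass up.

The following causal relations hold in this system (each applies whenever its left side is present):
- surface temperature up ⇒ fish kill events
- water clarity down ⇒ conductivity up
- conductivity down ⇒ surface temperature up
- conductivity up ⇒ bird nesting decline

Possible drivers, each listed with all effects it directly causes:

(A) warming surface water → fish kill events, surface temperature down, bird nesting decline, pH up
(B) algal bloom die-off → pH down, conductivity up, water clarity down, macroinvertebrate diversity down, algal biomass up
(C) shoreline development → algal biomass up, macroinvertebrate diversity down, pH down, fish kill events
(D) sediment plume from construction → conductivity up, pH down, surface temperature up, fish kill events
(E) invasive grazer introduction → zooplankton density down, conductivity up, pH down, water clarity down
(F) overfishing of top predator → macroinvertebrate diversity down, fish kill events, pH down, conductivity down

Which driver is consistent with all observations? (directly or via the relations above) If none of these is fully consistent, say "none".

none

Per-candidate check:
(A) warming surface water — conductivity up NO; macroinvertebrate diversity down NO; fish kill events yes; pH down NO; algal biomass up NO
(B) algal bloom die-off — does not account for fish kill events
(C) shoreline development — does not account for conductivity up
(D) sediment plume from construction — conductivity up yes; macroinvertebrate diversity down NO; fish kill events yes; pH down yes; algal biomass up NO
(E) invasive grazer introduction — does not account for macroinvertebrate diversity down, fish kill events, algal biomass up
(F) overfishing of top predator — fails on conductivity up, algal biomass up (predicts conductivity down, not conductivity up)
Every candidate fails on at least one observation.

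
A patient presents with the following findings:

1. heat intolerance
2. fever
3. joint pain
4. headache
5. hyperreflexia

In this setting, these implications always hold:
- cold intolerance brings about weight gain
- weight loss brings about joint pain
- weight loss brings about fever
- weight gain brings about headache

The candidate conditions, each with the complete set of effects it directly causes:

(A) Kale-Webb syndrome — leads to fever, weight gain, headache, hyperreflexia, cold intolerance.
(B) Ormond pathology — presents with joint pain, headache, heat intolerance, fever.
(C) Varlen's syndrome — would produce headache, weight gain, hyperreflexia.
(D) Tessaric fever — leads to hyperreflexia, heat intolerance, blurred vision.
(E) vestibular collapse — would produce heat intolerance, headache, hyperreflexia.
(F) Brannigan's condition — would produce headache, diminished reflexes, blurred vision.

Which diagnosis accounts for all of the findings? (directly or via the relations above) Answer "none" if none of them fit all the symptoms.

For each candidate, compare predicted effects to what was observed:
(A) Kale-Webb syndrome — heat intolerance ✗; fever ✓; joint pain ✗; headache ✓; hyperreflexia ✓
(B) Ormond pathology — heat intolerance ✓; fever ✓; joint pain ✓; headache ✓; hyperreflexia ✗
(C) Varlen's syndrome — heat intolerance ✗; fever ✗; joint pain ✗; headache ✓; hyperreflexia ✓
(D) Tessaric fever — does not account for fever, joint pain, headache
(E) vestibular collapse — heat intolerance ✓; fever ✗; joint pain ✗; headache ✓; hyperreflexia ✓
(F) Brannigan's condition — heat intolerance ✗; fever ✗; joint pain ✗; headache ✓; hyperreflexia ✗
Every candidate fails on at least one observation.

none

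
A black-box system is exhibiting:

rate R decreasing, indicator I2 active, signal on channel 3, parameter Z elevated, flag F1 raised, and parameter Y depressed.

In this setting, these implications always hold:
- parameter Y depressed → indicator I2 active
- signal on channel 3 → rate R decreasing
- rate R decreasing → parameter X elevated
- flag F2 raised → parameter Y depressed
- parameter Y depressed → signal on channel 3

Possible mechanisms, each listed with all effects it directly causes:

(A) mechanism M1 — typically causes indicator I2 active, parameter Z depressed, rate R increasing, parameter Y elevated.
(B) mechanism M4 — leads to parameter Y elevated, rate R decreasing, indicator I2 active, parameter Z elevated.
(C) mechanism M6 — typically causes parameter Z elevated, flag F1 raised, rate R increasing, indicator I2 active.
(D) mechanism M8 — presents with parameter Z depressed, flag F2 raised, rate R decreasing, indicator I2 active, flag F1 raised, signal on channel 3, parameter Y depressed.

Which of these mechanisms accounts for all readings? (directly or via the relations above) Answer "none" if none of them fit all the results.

Per-candidate check:
(A) mechanism M1 — fails on rate R decreasing, signal on channel 3, parameter Z elevated, flag F1 raised, parameter Y depressed (predicts rate R increasing, not rate R decreasing; predicts parameter Z depressed, not parameter Z elevated; predicts parameter Y elevated, not parameter Y depressed)
(B) mechanism M4 — rate R decreasing ✓; indicator I2 active ✓; signal on channel 3 ✗; parameter Z elevated ✓; flag F1 raised ✗; parameter Y depressed ✗
(C) mechanism M6 — rate R decreasing ✗; indicator I2 active ✓; signal on channel 3 ✗; parameter Z elevated ✓; flag F1 raised ✓; parameter Y depressed ✗
(D) mechanism M8 — rate R decreasing ✓; indicator I2 active ✓; signal on channel 3 ✓; parameter Z elevated ✗; flag F1 raised ✓; parameter Y depressed ✓
None of the listed candidates fits everything.

none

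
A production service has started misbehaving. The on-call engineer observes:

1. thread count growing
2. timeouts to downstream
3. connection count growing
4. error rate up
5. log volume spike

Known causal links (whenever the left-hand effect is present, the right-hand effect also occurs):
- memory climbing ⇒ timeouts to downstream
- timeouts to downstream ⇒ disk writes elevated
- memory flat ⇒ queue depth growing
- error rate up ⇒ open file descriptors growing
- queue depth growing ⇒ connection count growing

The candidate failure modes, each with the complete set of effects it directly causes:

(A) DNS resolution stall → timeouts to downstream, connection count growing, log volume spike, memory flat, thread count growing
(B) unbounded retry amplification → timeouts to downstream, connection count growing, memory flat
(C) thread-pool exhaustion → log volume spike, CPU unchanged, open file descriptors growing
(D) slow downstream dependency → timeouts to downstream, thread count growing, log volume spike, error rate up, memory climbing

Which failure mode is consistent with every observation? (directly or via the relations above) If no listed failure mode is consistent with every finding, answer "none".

Checking each candidate against the observations:
(A) DNS resolution stall — thread count growing ✓; timeouts to downstream ✓; connection count growing ✓; error rate up ✗; log volume spike ✓
(B) unbounded retry amplification — does not account for thread count growing, error rate up, log volume spike
(C) thread-pool exhaustion — does not account for thread count growing, timeouts to downstream, connection count growing, error rate up
(D) slow downstream dependency — thread count growing ✓; timeouts to downstream ✓; connection count growing ✗; error rate up ✓; log volume spike ✓
Every candidate fails on at least one observation.

none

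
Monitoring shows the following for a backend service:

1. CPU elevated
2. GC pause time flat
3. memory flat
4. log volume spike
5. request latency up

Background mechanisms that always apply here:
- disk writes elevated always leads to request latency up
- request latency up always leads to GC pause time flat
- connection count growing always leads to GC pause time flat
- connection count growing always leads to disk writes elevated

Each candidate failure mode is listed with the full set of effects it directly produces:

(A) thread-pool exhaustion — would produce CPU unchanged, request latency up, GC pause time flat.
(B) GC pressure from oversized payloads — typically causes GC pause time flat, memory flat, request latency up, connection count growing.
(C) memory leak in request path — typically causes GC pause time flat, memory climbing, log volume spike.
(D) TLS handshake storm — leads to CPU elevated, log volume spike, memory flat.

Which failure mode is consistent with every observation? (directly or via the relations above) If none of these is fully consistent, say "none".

Per-candidate check:
(A) thread-pool exhaustion — CPU elevated NO; GC pause time flat yes; memory flat NO; log volume spike NO; request latency up yes
(B) GC pressure from oversized payloads — does not account for CPU elevated, log volume spike
(C) memory leak in request path — fails on CPU elevated, memory flat, request latency up (predicts memory climbing, not memory flat)
(D) TLS handshake storm — CPU elevated yes; GC pause time flat NO; memory flat yes; log volume spike yes; request latency up NO
None of the listed candidates fits everything.

none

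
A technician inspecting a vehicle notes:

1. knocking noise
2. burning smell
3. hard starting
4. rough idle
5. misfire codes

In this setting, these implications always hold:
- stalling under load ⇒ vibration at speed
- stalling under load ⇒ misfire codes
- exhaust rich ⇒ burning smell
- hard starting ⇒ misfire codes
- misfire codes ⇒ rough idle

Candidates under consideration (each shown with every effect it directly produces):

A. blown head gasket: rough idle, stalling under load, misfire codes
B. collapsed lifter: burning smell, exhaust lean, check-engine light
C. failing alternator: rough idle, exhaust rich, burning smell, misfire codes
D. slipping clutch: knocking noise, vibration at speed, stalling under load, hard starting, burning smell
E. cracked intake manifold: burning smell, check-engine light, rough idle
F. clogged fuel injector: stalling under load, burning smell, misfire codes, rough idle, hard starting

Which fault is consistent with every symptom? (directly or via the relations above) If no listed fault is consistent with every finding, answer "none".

D

For each candidate, compare predicted effects to what was observed:
(A) blown head gasket — knocking noise NO; burning smell NO; hard starting NO; rough idle yes; misfire codes yes
(B) collapsed lifter — does not account for knocking noise, hard starting, rough idle, misfire codes
(C) failing alternator — knocking noise NO; burning smell yes; hard starting NO; rough idle yes; misfire codes yes
(D) slipping clutch — accounts for every observation (rough idle via stalling under load → misfire codes → rough idle)
(E) cracked intake manifold — does not account for knocking noise, hard starting, misfire codes
(F) clogged fuel injector — knocking noise NO; burning smell yes; hard starting yes; rough idle yes; misfire codes yes
Only (D) is consistent with every observation.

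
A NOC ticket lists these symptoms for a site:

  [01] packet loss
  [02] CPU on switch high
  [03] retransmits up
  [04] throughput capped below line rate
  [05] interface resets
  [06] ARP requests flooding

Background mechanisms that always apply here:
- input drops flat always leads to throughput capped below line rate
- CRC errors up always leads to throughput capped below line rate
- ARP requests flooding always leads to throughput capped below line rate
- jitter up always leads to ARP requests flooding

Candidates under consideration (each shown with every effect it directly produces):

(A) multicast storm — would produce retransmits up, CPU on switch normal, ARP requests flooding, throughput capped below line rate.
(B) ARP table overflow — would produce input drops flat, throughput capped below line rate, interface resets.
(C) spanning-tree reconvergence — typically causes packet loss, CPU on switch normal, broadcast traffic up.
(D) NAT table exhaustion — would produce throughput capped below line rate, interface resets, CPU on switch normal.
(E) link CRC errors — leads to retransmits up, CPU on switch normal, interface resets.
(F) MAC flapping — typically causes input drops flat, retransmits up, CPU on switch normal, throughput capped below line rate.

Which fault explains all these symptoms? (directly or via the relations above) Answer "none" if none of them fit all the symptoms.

Testing each hypothesis:
(A) multicast storm — packet loss ✗; CPU on switch high ✗; retransmits up ✓; throughput capped below line rate ✓; interface resets ✗; ARP requests flooding ✓
(B) ARP table overflow — does not account for packet loss, CPU on switch high, retransmits up, ARP requests flooding
(C) spanning-tree reconvergence — packet loss ✓; CPU on switch high ✗; retransmits up ✗; throughput capped below line rate ✗; interface resets ✗; ARP requests flooding ✗
(D) NAT table exhaustion — packet loss ✗; CPU on switch high ✗; retransmits up ✗; throughput capped below line rate ✓; interface resets ✓; ARP requests flooding ✗
(E) link CRC errors — packet loss ✗; CPU on switch high ✗; retransmits up ✓; throughput capped below line rate ✗; interface resets ✓; ARP requests flooding ✗
(F) MAC flapping — packet loss ✗; CPU on switch high ✗; retransmits up ✓; throughput capped below line rate ✓; interface resets ✗; ARP requests flooding ✗
Every candidate fails on at least one observation.

none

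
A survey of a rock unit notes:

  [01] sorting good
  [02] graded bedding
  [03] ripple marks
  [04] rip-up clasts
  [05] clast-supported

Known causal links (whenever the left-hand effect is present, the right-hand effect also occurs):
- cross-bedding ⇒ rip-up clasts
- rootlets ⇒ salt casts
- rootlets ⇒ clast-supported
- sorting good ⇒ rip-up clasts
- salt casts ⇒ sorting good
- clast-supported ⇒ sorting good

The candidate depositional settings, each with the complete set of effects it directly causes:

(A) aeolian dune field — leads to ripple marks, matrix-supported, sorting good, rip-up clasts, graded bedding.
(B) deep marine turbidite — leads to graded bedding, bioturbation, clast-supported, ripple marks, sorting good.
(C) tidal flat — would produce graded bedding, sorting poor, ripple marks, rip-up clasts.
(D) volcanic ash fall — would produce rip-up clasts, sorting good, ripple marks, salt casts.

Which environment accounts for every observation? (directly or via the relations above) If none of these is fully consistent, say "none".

B

Testing each hypothesis:
(A) aeolian dune field — sorting good match; graded bedding match; ripple marks match; rip-up clasts match; clast-supported miss
(B) deep marine turbidite — accounts for every observation (rip-up clasts by sorting good → rip-up clasts)
(C) tidal flat — sorting good miss; graded bedding match; ripple marks match; rip-up clasts match; clast-supported miss
(D) volcanic ash fall — does not account for graded bedding, clast-supported
(B) is the only candidate with no mismatches.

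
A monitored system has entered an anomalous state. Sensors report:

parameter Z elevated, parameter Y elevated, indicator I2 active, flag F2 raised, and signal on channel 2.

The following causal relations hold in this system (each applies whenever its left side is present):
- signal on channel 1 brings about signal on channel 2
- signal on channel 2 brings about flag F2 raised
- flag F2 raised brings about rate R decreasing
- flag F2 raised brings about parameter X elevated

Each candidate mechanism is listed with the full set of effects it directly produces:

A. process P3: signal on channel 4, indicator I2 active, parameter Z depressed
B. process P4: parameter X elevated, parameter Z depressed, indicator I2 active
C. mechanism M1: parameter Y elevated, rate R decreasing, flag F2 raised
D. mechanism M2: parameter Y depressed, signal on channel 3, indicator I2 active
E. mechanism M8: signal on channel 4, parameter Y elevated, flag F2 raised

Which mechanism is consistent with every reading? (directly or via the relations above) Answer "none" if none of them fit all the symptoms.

none

Per-candidate check:
(A) process P3 — parameter Z elevated -; parameter Y elevated -; indicator I2 active +; flag F2 raised -; signal on channel 2 -
(B) process P4 — parameter Z elevated -; parameter Y elevated -; indicator I2 active +; flag F2 raised -; signal on channel 2 -
(C) mechanism M1 — does not account for parameter Z elevated, indicator I2 active, signal on channel 2
(D) mechanism M2 — fails on parameter Z elevated, parameter Y elevated, flag F2 raised, signal on channel 2 (predicts parameter Y depressed, not parameter Y elevated)
(E) mechanism M8 — does not account for parameter Z elevated, indicator I2 active, signal on channel 2
None of the listed candidates fits everything.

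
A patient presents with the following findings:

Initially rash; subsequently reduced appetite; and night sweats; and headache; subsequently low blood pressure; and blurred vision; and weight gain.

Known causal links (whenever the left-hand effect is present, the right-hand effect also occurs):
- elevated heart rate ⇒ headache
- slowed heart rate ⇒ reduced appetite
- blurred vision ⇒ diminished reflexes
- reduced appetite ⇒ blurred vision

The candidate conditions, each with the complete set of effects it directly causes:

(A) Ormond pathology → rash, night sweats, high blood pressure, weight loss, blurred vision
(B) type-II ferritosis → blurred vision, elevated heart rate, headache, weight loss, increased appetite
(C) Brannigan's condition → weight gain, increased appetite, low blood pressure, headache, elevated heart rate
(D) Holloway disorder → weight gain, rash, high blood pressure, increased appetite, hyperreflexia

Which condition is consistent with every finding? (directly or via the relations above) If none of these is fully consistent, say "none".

none

Per-candidate check:
(A) Ormond pathology — rash ✓; reduced appetite ✗; night sweats ✓; headache ✗; low blood pressure ✗; blurred vision ✓; weight gain ✗
(B) type-II ferritosis — rash ✗; reduced appetite ✗; night sweats ✗; headache ✓; low blood pressure ✗; blurred vision ✓; weight gain ✗
(C) Brannigan's condition — fails on rash, reduced appetite, night sweats, blurred vision (predicts increased appetite, not reduced appetite)
(D) Holloway disorder — rash ✓; reduced appetite ✗; night sweats ✗; headache ✗; low blood pressure ✗; blurred vision ✗; weight gain ✓
None of the listed candidates fits everything.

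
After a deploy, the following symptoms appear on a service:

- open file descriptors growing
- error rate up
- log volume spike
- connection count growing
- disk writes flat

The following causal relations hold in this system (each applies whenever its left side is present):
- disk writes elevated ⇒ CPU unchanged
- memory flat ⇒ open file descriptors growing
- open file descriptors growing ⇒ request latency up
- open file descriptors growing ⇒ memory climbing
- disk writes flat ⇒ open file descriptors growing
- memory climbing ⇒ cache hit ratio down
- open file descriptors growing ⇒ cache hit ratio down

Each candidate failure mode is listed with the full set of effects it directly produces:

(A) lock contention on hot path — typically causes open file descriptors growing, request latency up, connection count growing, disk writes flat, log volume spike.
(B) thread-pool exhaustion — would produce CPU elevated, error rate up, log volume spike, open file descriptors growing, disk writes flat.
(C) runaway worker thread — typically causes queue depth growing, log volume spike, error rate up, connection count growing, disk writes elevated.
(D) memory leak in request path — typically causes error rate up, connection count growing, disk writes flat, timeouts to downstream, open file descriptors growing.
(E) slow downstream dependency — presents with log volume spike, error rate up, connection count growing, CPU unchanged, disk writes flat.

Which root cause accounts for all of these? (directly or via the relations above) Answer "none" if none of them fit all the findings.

Checking each candidate against the observations:
(A) lock contention on hot path — does not account for error rate up
(B) thread-pool exhaustion — does not account for connection count growing
(C) runaway worker thread — open file descriptors growing NO; error rate up yes; log volume spike yes; connection count growing yes; disk writes flat NO
(D) memory leak in request path — open file descriptors growing yes; error rate up yes; log volume spike NO; connection count growing yes; disk writes flat yes
(E) slow downstream dependency — open file descriptors growing yes (by disk writes flat → open file descriptors growing); error rate up yes; log volume spike yes; connection count growing yes; disk writes flat yes
Only (E) is consistent with every observation.

E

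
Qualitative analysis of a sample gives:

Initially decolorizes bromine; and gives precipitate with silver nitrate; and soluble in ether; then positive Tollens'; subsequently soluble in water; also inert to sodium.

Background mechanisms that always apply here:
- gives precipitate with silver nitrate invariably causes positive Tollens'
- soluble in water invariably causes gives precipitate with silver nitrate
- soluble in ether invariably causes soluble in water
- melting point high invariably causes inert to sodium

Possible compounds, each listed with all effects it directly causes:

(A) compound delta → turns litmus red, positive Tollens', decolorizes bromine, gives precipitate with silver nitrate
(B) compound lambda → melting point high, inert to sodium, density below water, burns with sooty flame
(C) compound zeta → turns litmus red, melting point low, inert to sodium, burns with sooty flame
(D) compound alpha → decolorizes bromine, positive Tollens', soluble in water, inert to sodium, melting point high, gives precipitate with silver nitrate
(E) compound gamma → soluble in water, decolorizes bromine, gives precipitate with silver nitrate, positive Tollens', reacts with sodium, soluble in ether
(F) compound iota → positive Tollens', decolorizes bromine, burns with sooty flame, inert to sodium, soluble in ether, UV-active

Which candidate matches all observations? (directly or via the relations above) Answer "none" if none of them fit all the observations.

F

Checking each candidate against the observations:
(A) compound delta — does not account for soluble in ether, soluble in water, inert to sodium
(B) compound lambda — does not account for decolorizes bromine, gives precipitate with silver nitrate, soluble in ether, positive Tollens', soluble in water
(C) compound zeta — decolorizes bromine miss; gives precipitate with silver nitrate miss; soluble in ether miss; positive Tollens' miss; soluble in water miss; inert to sodium match
(D) compound alpha — does not account for soluble in ether
(E) compound gamma — decolorizes bromine match; gives precipitate with silver nitrate match; soluble in ether match; positive Tollens' match; soluble in water match; inert to sodium miss
(F) compound iota — decolorizes bromine match; gives precipitate with silver nitrate match (through soluble in ether → soluble in water → gives precipitate with silver nitrate); soluble in ether match; positive Tollens' match; soluble in water match (through soluble in ether → soluble in water); inert to sodium match
(F) alone accounts for all the evidence.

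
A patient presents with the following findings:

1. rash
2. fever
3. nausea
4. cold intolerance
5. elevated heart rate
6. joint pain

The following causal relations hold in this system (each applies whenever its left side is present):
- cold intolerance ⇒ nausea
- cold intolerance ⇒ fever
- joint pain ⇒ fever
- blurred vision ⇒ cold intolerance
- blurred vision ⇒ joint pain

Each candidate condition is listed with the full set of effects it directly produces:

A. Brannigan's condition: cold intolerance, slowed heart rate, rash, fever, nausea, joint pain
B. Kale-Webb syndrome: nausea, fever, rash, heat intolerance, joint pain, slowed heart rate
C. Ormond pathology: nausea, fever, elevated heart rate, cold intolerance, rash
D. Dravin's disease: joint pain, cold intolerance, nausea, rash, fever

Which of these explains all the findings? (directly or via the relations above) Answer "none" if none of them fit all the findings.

none

Checking each candidate against the observations:
(A) Brannigan's condition — fails on elevated heart rate (predicts slowed heart rate, not elevated heart rate)
(B) Kale-Webb syndrome — rash +; fever +; nausea +; cold intolerance -; elevated heart rate -; joint pain +
(C) Ormond pathology — rash +; fever +; nausea +; cold intolerance +; elevated heart rate +; joint pain -
(D) Dravin's disease — rash +; fever +; nausea +; cold intolerance +; elevated heart rate -; joint pain +
Every candidate fails on at least one observation.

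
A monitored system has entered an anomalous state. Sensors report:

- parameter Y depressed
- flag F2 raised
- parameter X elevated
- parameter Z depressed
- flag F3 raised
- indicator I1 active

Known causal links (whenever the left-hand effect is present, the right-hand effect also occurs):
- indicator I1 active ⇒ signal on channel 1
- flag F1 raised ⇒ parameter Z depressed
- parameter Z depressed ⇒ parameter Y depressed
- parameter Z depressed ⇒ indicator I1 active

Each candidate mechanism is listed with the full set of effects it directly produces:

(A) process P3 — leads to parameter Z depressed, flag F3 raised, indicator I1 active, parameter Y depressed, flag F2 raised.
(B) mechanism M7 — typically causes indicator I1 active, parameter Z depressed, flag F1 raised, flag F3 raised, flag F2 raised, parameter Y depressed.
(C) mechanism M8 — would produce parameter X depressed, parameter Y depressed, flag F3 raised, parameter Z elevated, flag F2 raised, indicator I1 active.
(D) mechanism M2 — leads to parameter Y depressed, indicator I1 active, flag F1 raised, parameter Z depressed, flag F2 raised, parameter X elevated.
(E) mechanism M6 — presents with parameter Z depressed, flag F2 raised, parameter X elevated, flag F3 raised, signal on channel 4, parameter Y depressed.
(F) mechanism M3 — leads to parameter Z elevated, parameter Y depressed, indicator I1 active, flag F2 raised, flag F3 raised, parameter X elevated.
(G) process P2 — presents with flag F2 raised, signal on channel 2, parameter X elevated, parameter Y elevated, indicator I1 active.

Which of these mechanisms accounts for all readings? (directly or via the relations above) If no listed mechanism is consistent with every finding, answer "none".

E

Testing each hypothesis:
(A) process P3 — parameter Y depressed +; flag F2 raised +; parameter X elevated -; parameter Z depressed +; flag F3 raised +; indicator I1 active +
(B) mechanism M7 — parameter Y depressed +; flag F2 raised +; parameter X elevated -; parameter Z depressed +; flag F3 raised +; indicator I1 active +
(C) mechanism M8 — fails on parameter X elevated, parameter Z depressed (predicts parameter X depressed, not parameter X elevated; predicts parameter Z elevated, not parameter Z depressed)
(D) mechanism M2 — does not account for flag F3 raised
(E) mechanism M6 — accounts for every observation (indicator I1 active via parameter Z depressed → indicator I1 active)
(F) mechanism M3 — parameter Y depressed +; flag F2 raised +; parameter X elevated +; parameter Z depressed -; flag F3 raised +; indicator I1 active +
(G) process P2 — fails on parameter Y depressed, parameter Z depressed, flag F3 raised (predicts parameter Y elevated, not parameter Y depressed)
(E) is the only candidate with no mismatches.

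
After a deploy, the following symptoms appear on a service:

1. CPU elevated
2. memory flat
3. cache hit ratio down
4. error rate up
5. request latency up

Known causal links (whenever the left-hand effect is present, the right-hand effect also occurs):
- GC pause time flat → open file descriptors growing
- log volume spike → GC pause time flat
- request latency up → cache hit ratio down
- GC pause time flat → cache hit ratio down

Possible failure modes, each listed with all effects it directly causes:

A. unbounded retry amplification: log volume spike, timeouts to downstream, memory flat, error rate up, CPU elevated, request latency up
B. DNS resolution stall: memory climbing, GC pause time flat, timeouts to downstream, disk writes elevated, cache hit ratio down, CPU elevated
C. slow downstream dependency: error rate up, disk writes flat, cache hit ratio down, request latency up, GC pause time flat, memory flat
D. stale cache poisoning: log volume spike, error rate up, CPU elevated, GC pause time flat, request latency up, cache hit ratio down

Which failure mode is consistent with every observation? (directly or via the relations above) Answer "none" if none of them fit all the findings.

Checking each candidate against the observations:
(A) unbounded retry amplification — accounts for every observation (cache hit ratio down by request latency up → cache hit ratio down)
(B) DNS resolution stall — fails on memory flat, error rate up, request latency up (predicts memory climbing, not memory flat)
(C) slow downstream dependency — CPU elevated miss; memory flat match; cache hit ratio down match; error rate up match; request latency up match
(D) stale cache poisoning — CPU elevated match; memory flat miss; cache hit ratio down match; error rate up match; request latency up match
(A) alone accounts for all the evidence.

A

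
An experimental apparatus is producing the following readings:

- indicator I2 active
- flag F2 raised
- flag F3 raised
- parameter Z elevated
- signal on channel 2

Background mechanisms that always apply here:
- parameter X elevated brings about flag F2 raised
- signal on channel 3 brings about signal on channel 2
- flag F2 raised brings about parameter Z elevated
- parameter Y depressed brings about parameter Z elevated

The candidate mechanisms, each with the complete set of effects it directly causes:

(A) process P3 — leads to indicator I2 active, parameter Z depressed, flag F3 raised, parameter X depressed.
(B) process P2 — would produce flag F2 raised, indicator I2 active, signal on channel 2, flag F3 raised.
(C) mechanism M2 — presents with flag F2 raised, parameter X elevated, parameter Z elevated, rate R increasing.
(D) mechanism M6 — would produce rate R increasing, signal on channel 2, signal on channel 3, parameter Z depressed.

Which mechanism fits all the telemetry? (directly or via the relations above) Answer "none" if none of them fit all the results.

B

Per-candidate check:
(A) process P3 — indicator I2 active match; flag F2 raised miss; flag F3 raised match; parameter Z elevated miss; signal on channel 2 miss
(B) process P2 — indicator I2 active match; flag F2 raised match; flag F3 raised match; parameter Z elevated match (by flag F2 raised → parameter Z elevated); signal on channel 2 match
(C) mechanism M2 — indicator I2 active miss; flag F2 raised match; flag F3 raised miss; parameter Z elevated match; signal on channel 2 miss
(D) mechanism M6 — fails on indicator I2 active, flag F2 raised, flag F3 raised, parameter Z elevated (predicts parameter Z depressed, not parameter Z elevated)
(B) is the only candidate with no mismatches.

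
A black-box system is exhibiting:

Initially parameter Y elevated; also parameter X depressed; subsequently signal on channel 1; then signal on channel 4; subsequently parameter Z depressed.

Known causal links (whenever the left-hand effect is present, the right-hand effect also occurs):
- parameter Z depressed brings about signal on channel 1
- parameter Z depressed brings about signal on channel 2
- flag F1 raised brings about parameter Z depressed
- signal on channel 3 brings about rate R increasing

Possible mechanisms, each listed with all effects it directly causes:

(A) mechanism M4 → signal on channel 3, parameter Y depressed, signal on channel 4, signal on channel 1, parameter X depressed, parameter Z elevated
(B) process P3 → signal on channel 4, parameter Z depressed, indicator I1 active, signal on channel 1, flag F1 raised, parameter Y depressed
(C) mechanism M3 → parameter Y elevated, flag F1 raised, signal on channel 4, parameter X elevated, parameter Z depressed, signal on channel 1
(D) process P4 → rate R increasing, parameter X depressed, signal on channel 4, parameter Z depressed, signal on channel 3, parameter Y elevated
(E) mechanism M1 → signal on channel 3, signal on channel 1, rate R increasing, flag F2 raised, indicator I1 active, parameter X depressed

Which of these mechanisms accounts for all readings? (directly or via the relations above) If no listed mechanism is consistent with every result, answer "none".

Testing each hypothesis:
(A) mechanism M4 — parameter Y elevated -; parameter X depressed +; signal on channel 1 +; signal on channel 4 +; parameter Z depressed -
(B) process P3 — parameter Y elevated -; parameter X depressed -; signal on channel 1 +; signal on channel 4 +; parameter Z depressed +
(C) mechanism M3 — fails on parameter X depressed (predicts parameter X elevated, not parameter X depressed)
(D) process P4 — parameter Y elevated +; parameter X depressed +; signal on channel 1 + (through parameter Z depressed → signal on channel 1); signal on channel 4 +; parameter Z depressed +
(E) mechanism M1 — parameter Y elevated -; parameter X depressed +; signal on channel 1 +; signal on channel 4 -; parameter Z depressed -
(D) alone accounts for all the evidence.

D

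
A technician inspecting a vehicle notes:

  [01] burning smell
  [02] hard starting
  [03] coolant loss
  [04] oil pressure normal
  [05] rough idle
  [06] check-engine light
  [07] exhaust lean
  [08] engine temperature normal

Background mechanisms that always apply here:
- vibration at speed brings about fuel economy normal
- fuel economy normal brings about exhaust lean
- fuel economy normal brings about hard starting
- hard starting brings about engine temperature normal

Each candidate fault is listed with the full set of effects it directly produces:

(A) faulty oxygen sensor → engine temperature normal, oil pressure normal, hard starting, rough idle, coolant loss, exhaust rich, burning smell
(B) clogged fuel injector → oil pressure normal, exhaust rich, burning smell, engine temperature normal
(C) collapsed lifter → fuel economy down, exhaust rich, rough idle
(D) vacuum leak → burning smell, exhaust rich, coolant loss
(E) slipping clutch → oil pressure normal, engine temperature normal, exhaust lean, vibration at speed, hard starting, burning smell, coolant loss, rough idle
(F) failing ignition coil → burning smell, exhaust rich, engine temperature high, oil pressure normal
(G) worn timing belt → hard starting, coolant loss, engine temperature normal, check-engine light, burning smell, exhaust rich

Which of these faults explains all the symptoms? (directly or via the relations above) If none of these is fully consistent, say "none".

none

Per-candidate check:
(A) faulty oxygen sensor — fails on check-engine light, exhaust lean (predicts exhaust rich, not exhaust lean)
(B) clogged fuel injector — burning smell match; hard starting miss; coolant loss miss; oil pressure normal match; rough idle miss; check-engine light miss; exhaust lean miss; engine temperature normal match
(C) collapsed lifter — fails on burning smell, hard starting, coolant loss, oil pressure normal, check-engine light, exhaust lean, engine temperature normal (predicts exhaust rich, not exhaust lean)
(D) vacuum leak — burning smell match; hard starting miss; coolant loss match; oil pressure normal miss; rough idle miss; check-engine light miss; exhaust lean miss; engine temperature normal miss
(E) slipping clutch — does not account for check-engine light
(F) failing ignition coil — burning smell match; hard starting miss; coolant loss miss; oil pressure normal match; rough idle miss; check-engine light miss; exhaust lean miss; engine temperature normal miss
(G) worn timing belt — fails on oil pressure normal, rough idle, exhaust lean (predicts exhaust rich, not exhaust lean)
Every candidate fails on at least one observation.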